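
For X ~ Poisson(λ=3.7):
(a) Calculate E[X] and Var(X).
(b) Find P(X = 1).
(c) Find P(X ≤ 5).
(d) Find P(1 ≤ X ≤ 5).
(a) E[X] = 3.7000, Var(X) = 3.7000
(b) P(X = 1) = 0.091477
(c) P(X ≤ 5) = 0.830088
(d) P(1 ≤ X ≤ 5) = 0.805365

We have X ~ Poisson(λ=3.7).

(a) Moments:
E[X] = 3.7000
Var(X) = 3.7000
σ = √Var(X) = 1.9235

(b) Point probability using PMF:
P(X = 1) = 0.091477

(c) Cumulative probability using CDF:
P(X ≤ 5) = F(5) = 0.830088

(d) Range probability:
P(1 ≤ X ≤ 5) = P(X ≤ 5) - P(X ≤ 0)
                   = F(5) - F(0)
                   = 0.830088 - 0.024724
                   = 0.805365

This means approximately 80.5% of outcomes fall in the interval [1, 5].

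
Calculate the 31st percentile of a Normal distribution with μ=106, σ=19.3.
96.4301

We have X ~ Normal(μ=106, σ=19.3).

We want to find x such that P(X ≤ x) = 0.31.

This is the 31st percentile, which means 31% of values fall below this point.

Using the inverse CDF (quantile function):
x = F⁻¹(0.31) = 96.4301

Verification: P(X ≤ 96.4301) = 0.31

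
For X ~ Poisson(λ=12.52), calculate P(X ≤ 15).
0.804406

We have X ~ Poisson(λ=12.52).

The CDF gives us P(X ≤ k).

Using the CDF:
P(X ≤ 15) = 0.804406

This means there's approximately a 80.4% chance that X is at most 15.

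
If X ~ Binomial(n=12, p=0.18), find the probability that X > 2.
0.370213

We have X ~ Binomial(n=12, p=0.18).

P(X > 2) = 1 - P(X ≤ 2)
                = 1 - F(2)
                = 1 - 0.629787
                = 0.370213

So there's approximately a 37.0% chance that X exceeds 2.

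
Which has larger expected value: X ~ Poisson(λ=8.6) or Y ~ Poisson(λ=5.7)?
X has larger mean (8.6000 > 5.7000)

Compute the expected value for each distribution:

X ~ Poisson(λ=8.6):
E[X] = 8.6000

Y ~ Poisson(λ=5.7):
E[Y] = 5.7000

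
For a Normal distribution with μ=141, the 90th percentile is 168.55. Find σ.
σ = 21.4974

For X ~ Normal(μ, σ), the p-th percentile satisfies x = μ + z_p × σ,
where z_p = Φ⁻¹(p) is the standard normal quantile.

Step 1: z_{0.9} = Φ⁻¹(0.9) = 1.2816

Step 2: Solve for σ:
168.55 = 141 + 1.2816 × σ
σ = (168.55 - 141) / 1.2816
σ = 27.55 / 1.2816
σ = 21.4974

Verification: μ + z × σ = 141 + 1.2816 × 21.4974 = 168.55 ✓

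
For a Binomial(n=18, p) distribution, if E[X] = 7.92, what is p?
p = 0.44

For a Binomial(n, p) distribution:
E[X] = n × p

Given n = 18 and E[X] = 7.92:
7.92 = 18 × p
p = 7.92 / 18 = 0.44

Verification: Binomial(18, 0.44) has E[X] = 7.92 ✓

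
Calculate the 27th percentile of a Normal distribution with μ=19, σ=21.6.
5.7632

We have X ~ Normal(μ=19, σ=21.6).

We want to find x such that P(X ≤ x) = 0.27.

This is the 27th percentile, which means 27% of values fall below this point.

Using the inverse CDF (quantile function):
x = F⁻¹(0.27) = 5.7632

Verification: P(X ≤ 5.7632) = 0.27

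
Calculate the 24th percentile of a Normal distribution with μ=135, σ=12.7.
126.0300

We have X ~ Normal(μ=135, σ=12.7).

We want to find x such that P(X ≤ x) = 0.24.

This is the 24th percentile, which means 24% of values fall below this point.

Using the inverse CDF (quantile function):
x = F⁻¹(0.24) = 126.0300

Verification: P(X ≤ 126.0300) = 0.24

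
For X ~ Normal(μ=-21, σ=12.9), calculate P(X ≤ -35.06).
0.137874

We have X ~ Normal(μ=-21, σ=12.9).

The CDF gives us P(X ≤ k).

Using the CDF:
P(X ≤ -35.06) = 0.137874

This means there's approximately a 13.8% chance that X is at most -35.06.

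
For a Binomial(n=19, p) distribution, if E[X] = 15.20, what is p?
p = 0.8

For a Binomial(n, p) distribution:
E[X] = n × p

Given n = 19 and E[X] = 15.20:
15.20 = 19 × p
p = 15.20 / 19 = 0.8

Verification: Binomial(19, 0.8) has E[X] = 15.20 ✓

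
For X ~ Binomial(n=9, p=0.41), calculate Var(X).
2.1771

We have X ~ Binomial(n=9, p=0.41).

For a Binomial distribution with n=9, p=0.41:
Var(X) = 2.1771

The variance measures the spread of the distribution around the mean.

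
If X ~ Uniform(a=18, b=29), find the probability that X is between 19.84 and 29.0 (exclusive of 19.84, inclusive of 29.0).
0.832727

We have X ~ Uniform(a=18, b=29).

To find P(19.84 < X ≤ 29.0), we use:
P(19.84 < X ≤ 29.0) = P(X ≤ 29.0) - P(X ≤ 19.84)
                 = F(29.0) - F(19.84)
                 = 1.000000 - 0.167273
                 = 0.832727

So there's approximately a 83.3% chance that X falls in this range.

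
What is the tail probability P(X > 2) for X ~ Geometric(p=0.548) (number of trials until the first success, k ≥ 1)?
0.204304

We have X ~ Geometric(p=0.548) (number of trials until the first success, k ≥ 1).

P(X > 2) = 1 - P(X ≤ 2)
                = 1 - F(2)
                = 1 - 0.795696
                = 0.204304

So there's approximately a 20.4% chance that X exceeds 2.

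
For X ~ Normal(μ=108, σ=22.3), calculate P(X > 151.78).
0.024810

We have X ~ Normal(μ=108, σ=22.3).

P(X > 151.78) = 1 - P(X ≤ 151.78)
                = 1 - F(151.78)
                = 1 - 0.975190
                = 0.024810

So there's approximately a 2.5% chance that X exceeds 151.78.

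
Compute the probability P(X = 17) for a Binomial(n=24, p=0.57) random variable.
0.066582

We have X ~ Binomial(n=24, p=0.57).

For a Binomial distribution, the PMF gives us the probability of each outcome.

Using the PMF formula:
P(X = 17) = 0.066582

Rounded to 4 decimal places: 0.0666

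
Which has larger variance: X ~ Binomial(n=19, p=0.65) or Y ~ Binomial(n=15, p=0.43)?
X has larger variance (4.3225 > 3.6765)

Compute the variance for each distribution:

X ~ Binomial(n=19, p=0.65):
Var(X) = 4.3225

Y ~ Binomial(n=15, p=0.43):
Var(Y) = 3.6765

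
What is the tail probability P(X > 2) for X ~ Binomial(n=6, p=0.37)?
0.393669

We have X ~ Binomial(n=6, p=0.37).

P(X > 2) = 1 - P(X ≤ 2)
                = 1 - F(2)
                = 1 - 0.606331
                = 0.393669

So there's approximately a 39.4% chance that X exceeds 2.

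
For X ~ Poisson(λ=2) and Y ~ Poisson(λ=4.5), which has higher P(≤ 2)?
X has higher probability (P(X ≤ 2) = 0.6767 > P(Y ≤ 2) = 0.1736)

Compute P(≤ 2) for each distribution:

X ~ Poisson(λ=2):
P(X ≤ 2) = 0.6767

Y ~ Poisson(λ=4.5):
P(Y ≤ 2) = 0.1736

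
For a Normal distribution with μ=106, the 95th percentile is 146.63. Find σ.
σ = 24.7013

For X ~ Normal(μ, σ), the p-th percentile satisfies x = μ + z_p × σ,
where z_p = Φ⁻¹(p) is the standard normal quantile.

Step 1: z_{0.95} = Φ⁻¹(0.95) = 1.6449

Step 2: Solve for σ:
146.63 = 106 + 1.6449 × σ
σ = (146.63 - 106) / 1.6449
σ = 40.63 / 1.6449
σ = 24.7013

Verification: μ + z × σ = 106 + 1.6449 × 24.7013 = 146.63 ✓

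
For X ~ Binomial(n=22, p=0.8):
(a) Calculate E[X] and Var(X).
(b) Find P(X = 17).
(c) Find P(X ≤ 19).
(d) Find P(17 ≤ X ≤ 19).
(a) E[X] = 17.6000, Var(X) = 3.5200
(b) P(X = 17) = 0.189756
(c) P(X ≤ 19) = 0.845509
(d) P(17 ≤ X ≤ 19) = 0.578147

We have X ~ Binomial(n=22, p=0.8).

(a) Moments:
E[X] = 17.6000
Var(X) = 3.5200
σ = √Var(X) = 1.8762

(b) Point probability using PMF:
P(X = 17) = 0.189756

(c) Cumulative probability using CDF:
P(X ≤ 19) = F(19) = 0.845509

(d) Range probability:
P(17 ≤ X ≤ 19) = P(X ≤ 19) - P(X ≤ 16)
                   = F(19) - F(16)
                   = 0.845509 - 0.267362
                   = 0.578147

This means approximately 57.8% of outcomes fall in the interval [17, 19].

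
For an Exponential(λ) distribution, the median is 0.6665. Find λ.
λ = 1.0400

For X ~ Exponential(λ), the CDF is F(x) = 1 - e^(-λx).
The median m satisfies F(m) = 0.5:
1 - e^(-λm) = 0.5
e^(-λm) = 0.5
λm = ln(2)
m = ln(2) / λ

Given m = 0.6665:
λ = ln(2) / 0.6665 = 0.693147 / 0.6665 = 1.0400

Verification: ln(2) / 1.0400 = 0.6665 ✓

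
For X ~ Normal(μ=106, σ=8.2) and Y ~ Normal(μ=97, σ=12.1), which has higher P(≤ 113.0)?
Y has higher probability (P(Y ≤ 113.0) = 0.9070 > P(X ≤ 113.0) = 0.8034)

Compute P(≤ 113.0) for each distribution:

X ~ Normal(μ=106, σ=8.2):
P(X ≤ 113.0) = 0.8034

Y ~ Normal(μ=97, σ=12.1):
P(Y ≤ 113.0) = 0.9070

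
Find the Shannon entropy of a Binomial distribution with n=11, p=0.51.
1.9236 nats

We have X ~ Binomial(n=11, p=0.51).

The Shannon entropy measures the uncertainty or information content of the distribution.

For a Binomial distribution with n=11, p=0.51:
H(X) = 1.9236 nats

(In bits, this would be 2.7752 bits.)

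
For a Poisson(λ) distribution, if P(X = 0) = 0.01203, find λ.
λ = 4.4204

For a Poisson(λ) distribution, the PMF at 0 is:
P(X = 0) = λ^0 e^(-λ) / 0! = e^(-λ)

Given P(X = 0) = 0.01203:
e^(-λ) = 0.01203
-λ = ln(0.01203)
λ = -ln(0.01203) = 4.4204

Verification: e^(-4.4204) = 0.01203 ✓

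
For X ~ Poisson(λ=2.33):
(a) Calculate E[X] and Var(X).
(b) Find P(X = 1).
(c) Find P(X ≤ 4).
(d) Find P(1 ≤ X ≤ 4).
(a) E[X] = 2.3300, Var(X) = 2.3300
(b) P(X = 1) = 0.226699
(c) P(X ≤ 4) = 0.912703
(d) P(1 ≤ X ≤ 4) = 0.815408

We have X ~ Poisson(λ=2.33).

(a) Moments:
E[X] = 2.3300
Var(X) = 2.3300
σ = √Var(X) = 1.5264

(b) Point probability using PMF:
P(X = 1) = 0.226699

(c) Cumulative probability using CDF:
P(X ≤ 4) = F(4) = 0.912703

(d) Range probability:
P(1 ≤ X ≤ 4) = P(X ≤ 4) - P(X ≤ 0)
                   = F(4) - F(0)
                   = 0.912703 - 0.097296
                   = 0.815408

This means approximately 81.5% of outcomes fall in the interval [1, 4].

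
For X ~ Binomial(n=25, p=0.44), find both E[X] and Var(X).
E[X] = 11.0000, Var(X) = 6.1600

We have X ~ Binomial(n=25, p=0.44).

For a Binomial distribution with n=25, p=0.44:

Expected value:
E[X] = 11.0000

Variance:
Var(X) = 6.1600

Standard deviation:
σ = √Var(X) = 2.4819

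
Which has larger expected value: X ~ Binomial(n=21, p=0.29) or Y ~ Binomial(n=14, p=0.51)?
Y has larger mean (7.1400 > 6.0900)

Compute the expected value for each distribution:

X ~ Binomial(n=21, p=0.29):
E[X] = 6.0900

Y ~ Binomial(n=14, p=0.51):
E[Y] = 7.1400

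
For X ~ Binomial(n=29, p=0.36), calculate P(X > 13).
0.119276

We have X ~ Binomial(n=29, p=0.36).

P(X > 13) = 1 - P(X ≤ 13)
                = 1 - F(13)
                = 1 - 0.880724
                = 0.119276

So there's approximately a 11.9% chance that X exceeds 13.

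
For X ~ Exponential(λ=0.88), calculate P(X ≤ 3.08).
0.933490

We have X ~ Exponential(λ=0.88).

The CDF gives us P(X ≤ k).

Using the CDF:
P(X ≤ 3.08) = 0.933490

This means there's approximately a 93.3% chance that X is at most 3.08.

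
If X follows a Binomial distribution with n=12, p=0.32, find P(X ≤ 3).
0.431947

We have X ~ Binomial(n=12, p=0.32).

The CDF gives us P(X ≤ k).

Using the CDF:
P(X ≤ 3) = 0.431947

This means there's approximately a 43.2% chance that X is at most 3.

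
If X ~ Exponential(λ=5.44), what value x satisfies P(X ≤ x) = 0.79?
0.2869

We have X ~ Exponential(λ=5.44).

We want to find x such that P(X ≤ x) = 0.79.

This is the 79th percentile, which means 79% of values fall below this point.

Using the inverse CDF (quantile function):
x = F⁻¹(0.79) = 0.2869

Verification: P(X ≤ 0.2869) = 0.79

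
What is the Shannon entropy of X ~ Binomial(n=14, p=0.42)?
2.0311 nats

We have X ~ Binomial(n=14, p=0.42).

The Shannon entropy measures the uncertainty or information content of the distribution.

For a Binomial distribution with n=14, p=0.42:
H(X) = 2.0311 nats

(In bits, this would be 2.9302 bits.)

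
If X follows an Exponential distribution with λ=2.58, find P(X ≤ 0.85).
0.888418

We have X ~ Exponential(λ=2.58).

The CDF gives us P(X ≤ k).

Using the CDF:
P(X ≤ 0.85) = 0.888418

This means there's approximately a 88.8% chance that X is at most 0.85.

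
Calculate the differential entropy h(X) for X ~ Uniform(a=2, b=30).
3.3322 nats

We have X ~ Uniform(a=2, b=30).

The differential entropy measures the uncertainty or information content of the distribution.

For a Uniform distribution with a=2, b=30:
h(X) = 3.3322 nats

(In bits, this would be 4.8074 bits.)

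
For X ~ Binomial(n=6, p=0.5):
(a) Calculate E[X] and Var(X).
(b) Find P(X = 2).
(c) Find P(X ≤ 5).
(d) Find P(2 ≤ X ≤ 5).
(a) E[X] = 3.0000, Var(X) = 1.5000
(b) P(X = 2) = 0.234375
(c) P(X ≤ 5) = 0.984375
(d) P(2 ≤ X ≤ 5) = 0.875000

We have X ~ Binomial(n=6, p=0.5).

(a) Moments:
E[X] = 3.0000
Var(X) = 1.5000
σ = √Var(X) = 1.2247

(b) Point probability using PMF:
P(X = 2) = 0.234375

(c) Cumulative probability using CDF:
P(X ≤ 5) = F(5) = 0.984375

(d) Range probability:
P(2 ≤ X ≤ 5) = P(X ≤ 5) - P(X ≤ 1)
                   = F(5) - F(1)
                   = 0.984375 - 0.109375
                   = 0.875000

This means approximately 87.5% of outcomes fall in the interval [2, 5].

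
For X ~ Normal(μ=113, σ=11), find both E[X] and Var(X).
E[X] = 113.0000, Var(X) = 121.0000

We have X ~ Normal(μ=113, σ=11).

For a Normal distribution with μ=113, σ=11:

Expected value:
E[X] = 113.0000

Variance:
Var(X) = 121.0000

Standard deviation:
σ = √Var(X) = 11.0000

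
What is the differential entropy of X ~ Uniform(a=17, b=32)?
2.7081 nats

We have X ~ Uniform(a=17, b=32).

The differential entropy measures the uncertainty or information content of the distribution.

For a Uniform distribution with a=17, b=32:
h(X) = 2.7081 nats

(In bits, this would be 3.9069 bits.)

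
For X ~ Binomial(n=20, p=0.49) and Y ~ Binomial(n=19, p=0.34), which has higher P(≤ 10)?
Y has higher probability (P(Y ≤ 10) = 0.9720 > P(X ≤ 10) = 0.6229)

Compute P(≤ 10) for each distribution:

X ~ Binomial(n=20, p=0.49):
P(X ≤ 10) = 0.6229

Y ~ Binomial(n=19, p=0.34):
P(Y ≤ 10) = 0.9720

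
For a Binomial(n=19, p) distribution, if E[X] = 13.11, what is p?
p = 0.69

For a Binomial(n, p) distribution:
E[X] = n × p

Given n = 19 and E[X] = 13.11:
13.11 = 19 × p
p = 13.11 / 19 = 0.69

Verification: Binomial(19, 0.69) has E[X] = 13.11 ✓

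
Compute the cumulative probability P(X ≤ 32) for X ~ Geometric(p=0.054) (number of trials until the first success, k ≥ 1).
0.830755

We have X ~ Geometric(p=0.054) (number of trials until the first success, k ≥ 1).

The CDF gives us P(X ≤ k).

Using the CDF:
P(X ≤ 32) = 0.830755

This means there's approximately a 83.1% chance that X is at most 32.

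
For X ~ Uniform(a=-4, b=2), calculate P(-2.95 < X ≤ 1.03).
0.663333

We have X ~ Uniform(a=-4, b=2).

To find P(-2.95 < X ≤ 1.03), we use:
P(-2.95 < X ≤ 1.03) = P(X ≤ 1.03) - P(X ≤ -2.95)
                 = F(1.03) - F(-2.95)
                 = 0.838333 - 0.175000
                 = 0.663333

So there's approximately a 66.3% chance that X falls in this range.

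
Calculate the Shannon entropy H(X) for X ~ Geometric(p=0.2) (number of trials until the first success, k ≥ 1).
2.5020 nats

We have X ~ Geometric(p=0.2) (number of trials until the first success, k ≥ 1).

The Shannon entropy measures the uncertainty or information content of the distribution.

For a Geometric distribution with p=0.2 (number of trials until the first success, k ≥ 1):
H(X) = 2.5020 nats

(In bits, this would be 3.6096 bits.)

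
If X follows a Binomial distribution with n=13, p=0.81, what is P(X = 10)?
0.238494

We have X ~ Binomial(n=13, p=0.81).

For a Binomial distribution, the PMF gives us the probability of each outcome.

Using the PMF formula:
P(X = 10) = 0.238494

Rounded to 4 decimal places: 0.2385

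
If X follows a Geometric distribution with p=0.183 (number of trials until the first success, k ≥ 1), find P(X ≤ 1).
0.183000

We have X ~ Geometric(p=0.183) (number of trials until the first success, k ≥ 1).

The CDF gives us P(X ≤ k).

Using the CDF:
P(X ≤ 1) = 0.183000

This means there's approximately a 18.3% chance that X is at most 1.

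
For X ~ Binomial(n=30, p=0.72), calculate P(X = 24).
0.107783

We have X ~ Binomial(n=30, p=0.72).

For a Binomial distribution, the PMF gives us the probability of each outcome.

Using the PMF formula:
P(X = 24) = 0.107783

Rounded to 4 decimal places: 0.1078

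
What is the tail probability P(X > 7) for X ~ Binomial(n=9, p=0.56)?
0.043716

We have X ~ Binomial(n=9, p=0.56).

P(X > 7) = 1 - P(X ≤ 7)
                = 1 - F(7)
                = 1 - 0.956284
                = 0.043716

So there's approximately a 4.4% chance that X exceeds 7.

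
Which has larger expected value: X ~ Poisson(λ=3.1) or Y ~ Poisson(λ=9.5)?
Y has larger mean (9.5000 > 3.1000)

Compute the expected value for each distribution:

X ~ Poisson(λ=3.1):
E[X] = 3.1000

Y ~ Poisson(λ=9.5):
E[Y] = 9.5000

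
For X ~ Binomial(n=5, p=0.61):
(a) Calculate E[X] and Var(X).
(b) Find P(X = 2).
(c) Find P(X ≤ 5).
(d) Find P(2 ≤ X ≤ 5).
(a) E[X] = 3.0500, Var(X) = 1.1895
(b) P(X = 2) = 0.220726
(c) P(X ≤ 5) = 1.000000
(d) P(2 ≤ X ≤ 5) = 0.920418

We have X ~ Binomial(n=5, p=0.61).

(a) Moments:
E[X] = 3.0500
Var(X) = 1.1895
σ = √Var(X) = 1.0906

(b) Point probability using PMF:
P(X = 2) = 0.220726

(c) Cumulative probability using CDF:
P(X ≤ 5) = F(5) = 1.000000

(d) Range probability:
P(2 ≤ X ≤ 5) = P(X ≤ 5) - P(X ≤ 1)
                   = F(5) - F(1)
                   = 1.000000 - 0.079582
                   = 0.920418

This means approximately 92.0% of outcomes fall in the interval [2, 5].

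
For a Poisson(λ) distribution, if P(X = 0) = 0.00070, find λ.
λ = 7.2644

For a Poisson(λ) distribution, the PMF at 0 is:
P(X = 0) = λ^0 e^(-λ) / 0! = e^(-λ)

Given P(X = 0) = 0.00070:
e^(-λ) = 0.00070
-λ = ln(0.00070)
λ = -ln(0.00070) = 7.2644

Verification: e^(-7.2644) = 0.00070 ✓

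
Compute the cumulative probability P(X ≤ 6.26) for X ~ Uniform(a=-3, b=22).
0.370400

We have X ~ Uniform(a=-3, b=22).

The CDF gives us P(X ≤ k).

Using the CDF:
P(X ≤ 6.26) = 0.370400

This means there's approximately a 37.0% chance that X is at most 6.26.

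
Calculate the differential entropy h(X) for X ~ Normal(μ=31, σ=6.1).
3.2272 nats

We have X ~ Normal(μ=31, σ=6.1).

The differential entropy measures the uncertainty or information content of the distribution.

For a Normal distribution with μ=31, σ=6.1:
h(X) = 3.2272 nats

(In bits, this would be 4.6559 bits.)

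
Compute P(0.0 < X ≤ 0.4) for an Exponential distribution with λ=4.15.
0.809861

We have X ~ Exponential(λ=4.15).

To find P(0.0 < X ≤ 0.4), we use:
P(0.0 < X ≤ 0.4) = P(X ≤ 0.4) - P(X ≤ 0.0)
                 = F(0.4) - F(0.0)
                 = 0.809861 - 0.000000
                 = 0.809861

So there's approximately a 81.0% chance that X falls in this range.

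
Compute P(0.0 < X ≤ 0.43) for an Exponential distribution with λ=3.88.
0.811451

We have X ~ Exponential(λ=3.88).

To find P(0.0 < X ≤ 0.43), we use:
P(0.0 < X ≤ 0.43) = P(X ≤ 0.43) - P(X ≤ 0.0)
                 = F(0.43) - F(0.0)
                 = 0.811451 - 0.000000
                 = 0.811451

So there's approximately a 81.1% chance that X falls in this range.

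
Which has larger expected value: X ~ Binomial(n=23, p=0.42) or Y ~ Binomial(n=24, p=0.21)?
X has larger mean (9.6600 > 5.0400)

Compute the expected value for each distribution:

X ~ Binomial(n=23, p=0.42):
E[X] = 9.6600

Y ~ Binomial(n=24, p=0.21):
E[Y] = 5.0400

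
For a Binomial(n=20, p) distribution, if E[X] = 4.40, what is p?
p = 0.22

For a Binomial(n, p) distribution:
E[X] = n × p

Given n = 20 and E[X] = 4.40:
4.40 = 20 × p
p = 4.40 / 20 = 0.22

Verification: Binomial(20, 0.22) has E[X] = 4.40 ✓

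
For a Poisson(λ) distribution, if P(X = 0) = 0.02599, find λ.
λ = 3.6500

For a Poisson(λ) distribution, the PMF at 0 is:
P(X = 0) = λ^0 e^(-λ) / 0! = e^(-λ)

Given P(X = 0) = 0.02599:
e^(-λ) = 0.02599
-λ = ln(0.02599)
λ = -ln(0.02599) = 3.6500

Verification: e^(-3.6500) = 0.02599 ✓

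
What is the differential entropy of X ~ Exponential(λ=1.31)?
0.7300 nats

We have X ~ Exponential(λ=1.31).

The differential entropy measures the uncertainty or information content of the distribution.

For an Exponential distribution with λ=1.31:
h(X) = 0.7300 nats

(In bits, this would be 1.0531 bits.)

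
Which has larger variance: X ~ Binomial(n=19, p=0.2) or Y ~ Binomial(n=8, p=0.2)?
X has larger variance (3.0400 > 1.2800)

Compute the variance for each distribution:

X ~ Binomial(n=19, p=0.2):
Var(X) = 3.0400

Y ~ Binomial(n=8, p=0.2):
Var(Y) = 1.2800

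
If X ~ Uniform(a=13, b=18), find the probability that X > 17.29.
0.142000

We have X ~ Uniform(a=13, b=18).

P(X > 17.29) = 1 - P(X ≤ 17.29)
                = 1 - F(17.29)
                = 1 - 0.858000
                = 0.142000

So there's approximately a 14.2% chance that X exceeds 17.29.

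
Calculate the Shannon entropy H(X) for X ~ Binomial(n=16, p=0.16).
1.7748 nats

We have X ~ Binomial(n=16, p=0.16).

The Shannon entropy measures the uncertainty or information content of the distribution.

For a Binomial distribution with n=16, p=0.16:
H(X) = 1.7748 nats

(In bits, this would be 2.5605 bits.)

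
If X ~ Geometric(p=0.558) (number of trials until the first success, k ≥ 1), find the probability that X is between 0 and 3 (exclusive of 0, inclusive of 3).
0.913649

We have X ~ Geometric(p=0.558) (number of trials until the first success, k ≥ 1).

To find P(0 < X ≤ 3), we use:
P(0 < X ≤ 3) = P(X ≤ 3) - P(X ≤ 0)
                 = F(3) - F(0)
                 = 0.913649 - 0.000000
                 = 0.913649

So there's approximately a 91.4% chance that X falls in this range.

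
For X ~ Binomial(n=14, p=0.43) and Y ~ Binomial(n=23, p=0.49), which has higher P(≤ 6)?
X has higher probability (P(X ≤ 6) = 0.6063 > P(Y ≤ 6) = 0.0219)

Compute P(≤ 6) for each distribution:

X ~ Binomial(n=14, p=0.43):
P(X ≤ 6) = 0.6063

Y ~ Binomial(n=23, p=0.49):
P(Y ≤ 6) = 0.0219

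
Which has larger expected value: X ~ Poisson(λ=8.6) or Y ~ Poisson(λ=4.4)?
X has larger mean (8.6000 > 4.4000)

Compute the expected value for each distribution:

X ~ Poisson(λ=8.6):
E[X] = 8.6000

Y ~ Poisson(λ=4.4):
E[Y] = 4.4000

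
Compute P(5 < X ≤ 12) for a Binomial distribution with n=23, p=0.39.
0.867427

We have X ~ Binomial(n=23, p=0.39).

To find P(5 < X ≤ 12), we use:
P(5 < X ≤ 12) = P(X ≤ 12) - P(X ≤ 5)
                 = F(12) - F(5)
                 = 0.932756 - 0.065328
                 = 0.867427

So there's approximately a 86.7% chance that X falls in this range.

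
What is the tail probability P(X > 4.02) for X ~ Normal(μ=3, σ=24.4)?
0.483328

We have X ~ Normal(μ=3, σ=24.4).

P(X > 4.02) = 1 - P(X ≤ 4.02)
                = 1 - F(4.02)
                = 1 - 0.516672
                = 0.483328

So there's approximately a 48.3% chance that X exceeds 4.02.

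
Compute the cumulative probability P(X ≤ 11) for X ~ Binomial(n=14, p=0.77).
0.657424

We have X ~ Binomial(n=14, p=0.77).

The CDF gives us P(X ≤ k).

Using the CDF:
P(X ≤ 11) = 0.657424

This means there's approximately a 65.7% chance that X is at most 11.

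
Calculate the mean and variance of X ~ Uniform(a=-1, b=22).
E[X] = 10.5000, Var(X) = 44.0833

We have X ~ Uniform(a=-1, b=22).

For a Uniform distribution with a=-1, b=22:

Expected value:
E[X] = 10.5000

Variance:
Var(X) = 44.0833

Standard deviation:
σ = √Var(X) = 6.6395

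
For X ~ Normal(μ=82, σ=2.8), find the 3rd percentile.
76.7338

We have X ~ Normal(μ=82, σ=2.8).

We want to find x such that P(X ≤ x) = 0.03.

This is the 3rd percentile, which means 3% of values fall below this point.

Using the inverse CDF (quantile function):
x = F⁻¹(0.03) = 76.7338

Verification: P(X ≤ 76.7338) = 0.03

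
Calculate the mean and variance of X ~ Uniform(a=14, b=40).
E[X] = 27.0000, Var(X) = 56.3333

We have X ~ Uniform(a=14, b=40).

For a Uniform distribution with a=14, b=40:

Expected value:
E[X] = 27.0000

Variance:
Var(X) = 56.3333

Standard deviation:
σ = √Var(X) = 7.5056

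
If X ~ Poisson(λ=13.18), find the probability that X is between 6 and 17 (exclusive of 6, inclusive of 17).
0.857009

We have X ~ Poisson(λ=13.18).

To find P(6 < X ≤ 17), we use:
P(6 < X ≤ 17) = P(X ≤ 17) - P(X ≤ 6)
                 = F(17) - F(6)
                 = 0.880296 - 0.023288
                 = 0.857009

So there's approximately a 85.7% chance that X falls in this range.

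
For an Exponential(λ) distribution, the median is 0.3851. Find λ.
λ = 1.7999

For X ~ Exponential(λ), the CDF is F(x) = 1 - e^(-λx).
The median m satisfies F(m) = 0.5:
1 - e^(-λm) = 0.5
e^(-λm) = 0.5
λm = ln(2)
m = ln(2) / λ

Given m = 0.3851:
λ = ln(2) / 0.3851 = 0.693147 / 0.3851 = 1.7999

Verification: ln(2) / 1.7999 = 0.3851 ✓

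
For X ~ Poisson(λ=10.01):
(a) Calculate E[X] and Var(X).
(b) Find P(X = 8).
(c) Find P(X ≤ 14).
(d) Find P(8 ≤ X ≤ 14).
(a) E[X] = 10.0100, Var(X) = 10.0100
(b) P(X = 8) = 0.112374
(c) P(X ≤ 14) = 0.916020
(d) P(8 ≤ X ≤ 14) = 0.696699

We have X ~ Poisson(λ=10.01).

(a) Moments:
E[X] = 10.0100
Var(X) = 10.0100
σ = √Var(X) = 3.1639

(b) Point probability using PMF:
P(X = 8) = 0.112374

(c) Cumulative probability using CDF:
P(X ≤ 14) = F(14) = 0.916020

(d) Range probability:
P(8 ≤ X ≤ 14) = P(X ≤ 14) - P(X ≤ 7)
                   = F(14) - F(7)
                   = 0.916020 - 0.219321
                   = 0.696699

This means approximately 69.7% of outcomes fall in the interval [8, 14].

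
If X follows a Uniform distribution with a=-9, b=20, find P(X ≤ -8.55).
0.015517

We have X ~ Uniform(a=-9, b=20).

The CDF gives us P(X ≤ k).

Using the CDF:
P(X ≤ -8.55) = 0.015517

This means there's approximately a 1.6% chance that X is at most -8.55.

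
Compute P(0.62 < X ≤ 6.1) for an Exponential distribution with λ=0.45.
0.692292

We have X ~ Exponential(λ=0.45).

To find P(0.62 < X ≤ 6.1), we use:
P(0.62 < X ≤ 6.1) = P(X ≤ 6.1) - P(X ≤ 0.62)
                 = F(6.1) - F(0.62)
                 = 0.935752 - 0.243460
                 = 0.692292

So there's approximately a 69.2% chance that X falls in this range.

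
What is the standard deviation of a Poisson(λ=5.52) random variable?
2.3495

We have X ~ Poisson(λ=5.52).

For a Poisson distribution with λ=5.52:
σ = √Var(X) = 2.3495

The standard deviation is the square root of the variance.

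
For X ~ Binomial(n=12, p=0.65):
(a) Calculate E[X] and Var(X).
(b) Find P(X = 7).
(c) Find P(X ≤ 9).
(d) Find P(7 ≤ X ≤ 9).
(a) E[X] = 7.8000, Var(X) = 2.7300
(b) P(X = 7) = 0.203920
(c) P(X ≤ 9) = 0.848712
(d) P(7 ≤ X ≤ 9) = 0.635977

We have X ~ Binomial(n=12, p=0.65).

(a) Moments:
E[X] = 7.8000
Var(X) = 2.7300
σ = √Var(X) = 1.6523

(b) Point probability using PMF:
P(X = 7) = 0.203920

(c) Cumulative probability using CDF:
P(X ≤ 9) = F(9) = 0.848712

(d) Range probability:
P(7 ≤ X ≤ 9) = P(X ≤ 9) - P(X ≤ 6)
                   = F(9) - F(6)
                   = 0.848712 - 0.212735
                   = 0.635977

This means approximately 63.6% of outcomes fall in the interval [7, 9].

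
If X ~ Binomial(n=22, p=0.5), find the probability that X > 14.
0.066900

We have X ~ Binomial(n=22, p=0.5).

P(X > 14) = 1 - P(X ≤ 14)
                = 1 - F(14)
                = 1 - 0.933100
                = 0.066900

So there's approximately a 6.7% chance that X exceeds 14.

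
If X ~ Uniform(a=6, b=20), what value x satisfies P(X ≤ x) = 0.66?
15.2400

We have X ~ Uniform(a=6, b=20).

We want to find x such that P(X ≤ x) = 0.66.

This is the 66th percentile, which means 66% of values fall below this point.

Using the inverse CDF (quantile function):
x = F⁻¹(0.66) = 15.2400

Verification: P(X ≤ 15.2400) = 0.66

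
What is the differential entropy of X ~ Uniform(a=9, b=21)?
2.4849 nats

We have X ~ Uniform(a=9, b=21).

The differential entropy measures the uncertainty or information content of the distribution.

For a Uniform distribution with a=9, b=21:
h(X) = 2.4849 nats

(In bits, this would be 3.5850 bits.)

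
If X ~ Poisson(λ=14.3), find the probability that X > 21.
0.035004

We have X ~ Poisson(λ=14.3).

P(X > 21) = 1 - P(X ≤ 21)
                = 1 - F(21)
                = 1 - 0.964996
                = 0.035004

So there's approximately a 3.5% chance that X exceeds 21.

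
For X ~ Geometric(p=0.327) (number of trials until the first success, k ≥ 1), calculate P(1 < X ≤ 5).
0.534938

We have X ~ Geometric(p=0.327) (number of trials until the first success, k ≥ 1).

To find P(1 < X ≤ 5), we use:
P(1 < X ≤ 5) = P(X ≤ 5) - P(X ≤ 1)
                 = F(5) - F(1)
                 = 0.861938 - 0.327000
                 = 0.534938

So there's approximately a 53.5% chance that X falls in this range.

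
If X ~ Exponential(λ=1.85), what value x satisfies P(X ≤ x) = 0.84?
0.9906

We have X ~ Exponential(λ=1.85).

We want to find x such that P(X ≤ x) = 0.84.

This is the 84th percentile, which means 84% of values fall below this point.

Using the inverse CDF (quantile function):
x = F⁻¹(0.84) = 0.9906

Verification: P(X ≤ 0.9906) = 0.84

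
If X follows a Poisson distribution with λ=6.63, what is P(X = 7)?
0.147500

We have X ~ Poisson(λ=6.63).

For a Poisson distribution, the PMF gives us the probability of each outcome.

Using the PMF formula:
P(X = 7) = 0.147500

Rounded to 4 decimal places: 0.1475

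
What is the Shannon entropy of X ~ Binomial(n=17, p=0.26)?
2.0037 nats

We have X ~ Binomial(n=17, p=0.26).

The Shannon entropy measures the uncertainty or information content of the distribution.

For a Binomial distribution with n=17, p=0.26:
H(X) = 2.0037 nats

(In bits, this would be 2.8908 bits.)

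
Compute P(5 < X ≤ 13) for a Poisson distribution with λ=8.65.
0.803769

We have X ~ Poisson(λ=8.65).

To find P(5 < X ≤ 13), we use:
P(5 < X ≤ 13) = P(X ≤ 13) - P(X ≤ 5)
                 = F(13) - F(5)
                 = 0.942426 - 0.138657
                 = 0.803769

So there's approximately a 80.4% chance that X falls in this range.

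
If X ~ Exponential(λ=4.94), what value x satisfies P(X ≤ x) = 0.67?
0.2244

We have X ~ Exponential(λ=4.94).

We want to find x such that P(X ≤ x) = 0.67.

This is the 67th percentile, which means 67% of values fall below this point.

Using the inverse CDF (quantile function):
x = F⁻¹(0.67) = 0.2244

Verification: P(X ≤ 0.2244) = 0.67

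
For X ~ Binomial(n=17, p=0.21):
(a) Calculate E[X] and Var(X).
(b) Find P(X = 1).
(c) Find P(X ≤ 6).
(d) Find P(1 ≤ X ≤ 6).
(a) E[X] = 3.5700, Var(X) = 2.8203
(b) P(X = 1) = 0.082168
(c) P(X ≤ 6) = 0.952142
(d) P(1 ≤ X ≤ 6) = 0.933959

We have X ~ Binomial(n=17, p=0.21).

(a) Moments:
E[X] = 3.5700
Var(X) = 2.8203
σ = √Var(X) = 1.6794

(b) Point probability using PMF:
P(X = 1) = 0.082168

(c) Cumulative probability using CDF:
P(X ≤ 6) = F(6) = 0.952142

(d) Range probability:
P(1 ≤ X ≤ 6) = P(X ≤ 6) - P(X ≤ 0)
                   = F(6) - F(0)
                   = 0.952142 - 0.018183
                   = 0.933959

This means approximately 93.4% of outcomes fall in the interval [1, 6].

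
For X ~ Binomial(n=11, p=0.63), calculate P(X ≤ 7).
0.628591

We have X ~ Binomial(n=11, p=0.63).

The CDF gives us P(X ≤ k).

Using the CDF:
P(X ≤ 7) = 0.628591

This means there's approximately a 62.9% chance that X is at most 7.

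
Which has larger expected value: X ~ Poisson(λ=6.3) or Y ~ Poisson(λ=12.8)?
Y has larger mean (12.8000 > 6.3000)

Compute the expected value for each distribution:

X ~ Poisson(λ=6.3):
E[X] = 6.3000

Y ~ Poisson(λ=12.8):
E[Y] = 12.8000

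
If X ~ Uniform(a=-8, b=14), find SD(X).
6.3509

We have X ~ Uniform(a=-8, b=14).

For a Uniform distribution with a=-8, b=14:
σ = √Var(X) = 6.3509

The standard deviation is the square root of the variance.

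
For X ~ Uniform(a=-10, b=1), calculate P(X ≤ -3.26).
0.612727

We have X ~ Uniform(a=-10, b=1).

The CDF gives us P(X ≤ k).

Using the CDF:
P(X ≤ -3.26) = 0.612727

This means there's approximately a 61.3% chance that X is at most -3.26.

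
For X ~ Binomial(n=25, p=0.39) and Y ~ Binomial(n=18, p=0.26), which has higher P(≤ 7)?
Y has higher probability (P(Y ≤ 7) = 0.9301 > P(X ≤ 7) = 0.1789)

Compute P(≤ 7) for each distribution:

X ~ Binomial(n=25, p=0.39):
P(X ≤ 7) = 0.1789

Y ~ Binomial(n=18, p=0.26):
P(Y ≤ 7) = 0.9301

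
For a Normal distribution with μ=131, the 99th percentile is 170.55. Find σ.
σ = 17.0009

For X ~ Normal(μ, σ), the p-th percentile satisfies x = μ + z_p × σ,
where z_p = Φ⁻¹(p) is the standard normal quantile.

Step 1: z_{0.99} = Φ⁻¹(0.99) = 2.3263

Step 2: Solve for σ:
170.55 = 131 + 2.3263 × σ
σ = (170.55 - 131) / 2.3263
σ = 39.55 / 2.3263
σ = 17.0009

Verification: μ + z × σ = 131 + 2.3263 × 17.0009 = 170.55 ✓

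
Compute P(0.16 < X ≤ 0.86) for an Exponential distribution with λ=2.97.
0.544006

We have X ~ Exponential(λ=2.97).

To find P(0.16 < X ≤ 0.86), we use:
P(0.16 < X ≤ 0.86) = P(X ≤ 0.86) - P(X ≤ 0.16)
                 = F(0.86) - F(0.16)
                 = 0.922246 - 0.378239
                 = 0.544006

So there's approximately a 54.4% chance that X falls in this range.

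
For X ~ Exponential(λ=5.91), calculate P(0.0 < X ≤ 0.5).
0.947921

We have X ~ Exponential(λ=5.91).

To find P(0.0 < X ≤ 0.5), we use:
P(0.0 < X ≤ 0.5) = P(X ≤ 0.5) - P(X ≤ 0.0)
                 = F(0.5) - F(0.0)
                 = 0.947921 - 0.000000
                 = 0.947921

So there's approximately a 94.8% chance that X falls in this range.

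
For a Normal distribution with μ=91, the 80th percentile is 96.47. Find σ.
σ = 6.4994

For X ~ Normal(μ, σ), the p-th percentile satisfies x = μ + z_p × σ,
where z_p = Φ⁻¹(p) is the standard normal quantile.

Step 1: z_{0.8} = Φ⁻¹(0.8) = 0.8416

Step 2: Solve for σ:
96.47 = 91 + 0.8416 × σ
σ = (96.47 - 91) / 0.8416
σ = 5.47 / 0.8416
σ = 6.4994

Verification: μ + z × σ = 91 + 0.8416 × 6.4994 = 96.47 ✓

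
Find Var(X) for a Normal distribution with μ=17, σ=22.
484.0000

We have X ~ Normal(μ=17, σ=22).

For a Normal distribution with μ=17, σ=22:
Var(X) = 484.0000

The variance measures the spread of the distribution around the mean.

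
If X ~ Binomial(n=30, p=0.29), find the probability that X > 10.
0.230507

We have X ~ Binomial(n=30, p=0.29).

P(X > 10) = 1 - P(X ≤ 10)
                = 1 - F(10)
                = 1 - 0.769493
                = 0.230507

So there's approximately a 23.1% chance that X exceeds 10.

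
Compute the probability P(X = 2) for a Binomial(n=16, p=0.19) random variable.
0.226714

We have X ~ Binomial(n=16, p=0.19).

For a Binomial distribution, the PMF gives us the probability of each outcome.

Using the PMF formula:
P(X = 2) = 0.226714

Rounded to 4 decimal places: 0.2267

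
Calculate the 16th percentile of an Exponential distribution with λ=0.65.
0.2682

We have X ~ Exponential(λ=0.65).

We want to find x such that P(X ≤ x) = 0.16.

This is the 16th percentile, which means 16% of values fall below this point.

Using the inverse CDF (quantile function):
x = F⁻¹(0.16) = 0.2682

Verification: P(X ≤ 0.2682) = 0.16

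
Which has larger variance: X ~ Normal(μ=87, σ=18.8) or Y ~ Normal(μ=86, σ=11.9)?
X has larger variance (353.4400 > 141.6100)

Compute the variance for each distribution:

X ~ Normal(μ=87, σ=18.8):
Var(X) = 353.4400

Y ~ Normal(μ=86, σ=11.9):
Var(Y) = 141.6100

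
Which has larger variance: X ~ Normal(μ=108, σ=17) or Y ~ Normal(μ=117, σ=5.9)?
X has larger variance (289.0000 > 34.8100)

Compute the variance for each distribution:

X ~ Normal(μ=108, σ=17):
Var(X) = 289.0000

Y ~ Normal(μ=117, σ=5.9):
Var(Y) = 34.8100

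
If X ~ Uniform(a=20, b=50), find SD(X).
8.6603

We have X ~ Uniform(a=20, b=50).

For a Uniform distribution with a=20, b=50:
σ = √Var(X) = 8.6603

The standard deviation is the square root of the variance.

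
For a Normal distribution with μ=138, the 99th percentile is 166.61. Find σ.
σ = 12.2982

For X ~ Normal(μ, σ), the p-th percentile satisfies x = μ + z_p × σ,
where z_p = Φ⁻¹(p) is the standard normal quantile.

Step 1: z_{0.99} = Φ⁻¹(0.99) = 2.3263

Step 2: Solve for σ:
166.61 = 138 + 2.3263 × σ
σ = (166.61 - 138) / 2.3263
σ = 28.61 / 2.3263
σ = 12.2982

Verification: μ + z × σ = 138 + 2.3263 × 12.2982 = 166.61 ✓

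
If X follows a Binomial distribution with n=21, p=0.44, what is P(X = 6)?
0.065773

We have X ~ Binomial(n=21, p=0.44).

For a Binomial distribution, the PMF gives us the probability of each outcome.

Using the PMF formula:
P(X = 6) = 0.065773

Rounded to 4 decimal places: 0.0658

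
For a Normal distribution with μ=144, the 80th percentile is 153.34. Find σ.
σ = 11.0976

For X ~ Normal(μ, σ), the p-th percentile satisfies x = μ + z_p × σ,
where z_p = Φ⁻¹(p) is the standard normal quantile.

Step 1: z_{0.8} = Φ⁻¹(0.8) = 0.8416

Step 2: Solve for σ:
153.34 = 144 + 0.8416 × σ
σ = (153.34 - 144) / 0.8416
σ = 9.34 / 0.8416
σ = 11.0976

Verification: μ + z × σ = 144 + 0.8416 × 11.0976 = 153.34 ✓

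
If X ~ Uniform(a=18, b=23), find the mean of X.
20.5000

We have X ~ Uniform(a=18, b=23).

For a Uniform distribution with a=18, b=23:
E[X] = 20.5000

This is the expected (average) value of X.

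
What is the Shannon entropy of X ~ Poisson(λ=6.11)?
2.3087 nats

We have X ~ Poisson(λ=6.11).

The Shannon entropy measures the uncertainty or information content of the distribution.

For a Poisson distribution with λ=6.11:
H(X) = 2.3087 nats

(In bits, this would be 3.3308 bits.)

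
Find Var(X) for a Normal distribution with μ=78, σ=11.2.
125.4400

We have X ~ Normal(μ=78, σ=11.2).

For a Normal distribution with μ=78, σ=11.2:
Var(X) = 125.4400

The variance measures the spread of the distribution around the mean.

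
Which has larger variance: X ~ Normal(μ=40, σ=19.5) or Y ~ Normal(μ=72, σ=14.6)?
X has larger variance (380.2500 > 213.1600)

Compute the variance for each distribution:

X ~ Normal(μ=40, σ=19.5):
Var(X) = 380.2500

Y ~ Normal(μ=72, σ=14.6):
Var(Y) = 213.1600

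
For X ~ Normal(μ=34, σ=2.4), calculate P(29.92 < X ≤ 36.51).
0.807616

We have X ~ Normal(μ=34, σ=2.4).

To find P(29.92 < X ≤ 36.51), we use:
P(29.92 < X ≤ 36.51) = P(X ≤ 36.51) - P(X ≤ 29.92)
                 = F(36.51) - F(29.92)
                 = 0.852181 - 0.044565
                 = 0.807616

So there's approximately a 80.8% chance that X falls in this range.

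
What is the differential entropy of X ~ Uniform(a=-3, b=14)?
2.8332 nats

We have X ~ Uniform(a=-3, b=14).

The differential entropy measures the uncertainty or information content of the distribution.

For a Uniform distribution with a=-3, b=14:
h(X) = 2.8332 nats

(In bits, this would be 4.0875 bits.)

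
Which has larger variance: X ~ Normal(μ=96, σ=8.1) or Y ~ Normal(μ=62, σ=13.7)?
Y has larger variance (187.6900 > 65.6100)

Compute the variance for each distribution:

X ~ Normal(μ=96, σ=8.1):
Var(X) = 65.6100

Y ~ Normal(μ=62, σ=13.7):
Var(Y) = 187.6900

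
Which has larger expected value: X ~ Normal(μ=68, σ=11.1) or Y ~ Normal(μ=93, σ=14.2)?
Y has larger mean (93.0000 > 68.0000)

Compute the expected value for each distribution:

X ~ Normal(μ=68, σ=11.1):
E[X] = 68.0000

Y ~ Normal(μ=93, σ=14.2):
E[Y] = 93.0000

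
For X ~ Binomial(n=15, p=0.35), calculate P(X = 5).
0.212339

We have X ~ Binomial(n=15, p=0.35).

For a Binomial distribution, the PMF gives us the probability of each outcome.

Using the PMF formula:
P(X = 5) = 0.212339

Rounded to 4 decimal places: 0.2123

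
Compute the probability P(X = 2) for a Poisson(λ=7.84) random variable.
0.012099

We have X ~ Poisson(λ=7.84).

For a Poisson distribution, the PMF gives us the probability of each outcome.

Using the PMF formula:
P(X = 2) = 0.012099

Rounded to 4 decimal places: 0.0121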